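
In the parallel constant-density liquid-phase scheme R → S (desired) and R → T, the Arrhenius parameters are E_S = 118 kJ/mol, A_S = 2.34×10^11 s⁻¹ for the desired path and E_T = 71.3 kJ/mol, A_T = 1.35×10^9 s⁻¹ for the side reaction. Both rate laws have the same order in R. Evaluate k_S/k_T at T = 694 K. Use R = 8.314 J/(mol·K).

k_S/k_T = (A_S/A_T)·exp[−(E_S−E_T)/(RT)] = (A_S/A_T)·exp[(E_T−E_S)/(RT)].
(E_T−E_S)/(RT) = (71.3−118)×10³/(8.314×694) = -46700/5770 = -8.094.
k_S/k_T = (2.34×10^11/1.35×10^9)·exp(-8.094) = 173.3 × 3.055×10^-4 = 0.0529.

0.0529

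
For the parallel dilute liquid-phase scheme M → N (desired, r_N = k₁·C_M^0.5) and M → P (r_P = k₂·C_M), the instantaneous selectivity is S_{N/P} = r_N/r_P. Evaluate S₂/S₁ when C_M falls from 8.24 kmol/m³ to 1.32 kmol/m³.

S_{N/P} = (k₁/k₂)·C_M^-0.5, so S₂/S₁ = (C_{M,2}/C_{M,1})^-0.5.
= (1.32/8.24)^(-0.5) = (0.1602)^(-0.5) = 2.50.
Selectivity toward N rises as C_M falls — low-concentration operation is favoured.

2.50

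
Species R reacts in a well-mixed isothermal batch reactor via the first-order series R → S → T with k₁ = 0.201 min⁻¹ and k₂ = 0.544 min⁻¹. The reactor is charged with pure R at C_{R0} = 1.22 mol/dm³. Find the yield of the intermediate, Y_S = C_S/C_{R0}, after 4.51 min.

For first-order series with pure R initially, C_S(t) = k₁C_{R0}/(k₂−k₁)·(e^(−k₁t) − e^(−k₂t)).
e^(−k₁t) = e^(−0.201×4.51) = e^(−0.9065) = 0.4039; e^(−k₂t) = e^(−2.453) = 0.08600.
C_S = 0.201×1.22/(0.544−0.201) × (0.4039−0.08600) = 0.7149×0.3179 = 0.2273 mol/dm³.
Y_S = C_S/C_{R0} = 0.2273/1.22 = 0.186.

0.186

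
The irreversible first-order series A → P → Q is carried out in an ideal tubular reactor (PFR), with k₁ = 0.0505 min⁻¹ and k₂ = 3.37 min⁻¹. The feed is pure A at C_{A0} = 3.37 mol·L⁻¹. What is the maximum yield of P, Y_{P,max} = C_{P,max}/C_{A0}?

0.0141

At the optimum, C_{P,max}/C_{A0} = (k₁/k₂)^[k₂/(k₂−k₁)].
= (0.0505/3.37)^(3.37/(3.37−0.0505)) = (0.01499)^(1.015) = 0.01406.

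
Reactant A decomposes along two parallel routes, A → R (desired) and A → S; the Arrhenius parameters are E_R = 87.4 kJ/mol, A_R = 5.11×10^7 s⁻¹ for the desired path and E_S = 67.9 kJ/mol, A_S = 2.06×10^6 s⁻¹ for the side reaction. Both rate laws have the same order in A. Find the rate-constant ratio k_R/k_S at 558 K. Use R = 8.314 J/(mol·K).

k_R/k_S = (A_R/A_S)·exp[−(E_R−E_S)/(RT)] = (A_R/A_S)·exp[(E_S−E_R)/(RT)].
(E_S−E_R)/(RT) = (67.9−87.4)×10³/(8.314×558) = -19500/4639 = -4.203.
k_R/k_S = (5.11×10^7/2.06×10^6)·exp(-4.203) = 24.81 × 0.01495 = 0.371.
Since E_R > E_S, raising the temperature improves selectivity toward R.

0.371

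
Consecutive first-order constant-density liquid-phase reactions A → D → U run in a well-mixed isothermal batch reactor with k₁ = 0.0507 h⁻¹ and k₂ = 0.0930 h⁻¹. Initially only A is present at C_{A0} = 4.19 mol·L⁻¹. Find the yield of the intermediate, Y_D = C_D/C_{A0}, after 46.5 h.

Solving the coupled first-order balances gives C_D(t) = [k₁/(k₂−k₁)]·C_{A0}·(e^(−k₁t) − e^(−k₂t)).
e^(−k₁t) = e^(−0.0507×46.5) = e^(−2.358) = 0.09465; e^(−k₂t) = e^(−4.324) = 0.01324.
C_D = 0.0507×4.19/(0.0930−0.0507) × (0.09465−0.01324) = 5.022×0.08141 = 0.4089 mol·L⁻¹.
Y_D = C_D/C_{A0} = 0.4089/4.19 = 0.0976.

0.0976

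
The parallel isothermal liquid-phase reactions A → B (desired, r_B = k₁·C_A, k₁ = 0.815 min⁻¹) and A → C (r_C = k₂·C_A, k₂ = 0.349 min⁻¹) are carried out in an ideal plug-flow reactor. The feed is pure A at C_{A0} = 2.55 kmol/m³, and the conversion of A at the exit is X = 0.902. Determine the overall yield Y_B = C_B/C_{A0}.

0.632

C_A = C_{A0}(1−X) = 0.2499 kmol/m³.
Both paths are first order in A, so the instantaneous fraction to B is constant: dC_B/d(−C_A) = k₁/(k₁+k₂) = 0.7002.
C_B = 0.7002·(C_{A0}−C_A) = 0.7002×2.300 = 1.61 kmol/m³.
Y_B = C_B/C_{A0} = 1.610/2.55 = 0.632.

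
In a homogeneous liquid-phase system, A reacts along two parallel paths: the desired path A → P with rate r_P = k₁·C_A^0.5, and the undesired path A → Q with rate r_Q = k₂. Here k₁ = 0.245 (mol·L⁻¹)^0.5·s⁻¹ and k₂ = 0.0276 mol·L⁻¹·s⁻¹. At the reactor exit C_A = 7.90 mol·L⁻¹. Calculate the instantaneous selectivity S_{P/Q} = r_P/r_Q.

24.9

S_{P/Q} = r_P/r_Q = (k₁·C_A^0.5)/(k₂) = (k₁/k₂)·C_A^0.5.
= (0.245×7.900^0.5) / (0.0276) = 0.6886/0.02760 = 24.9.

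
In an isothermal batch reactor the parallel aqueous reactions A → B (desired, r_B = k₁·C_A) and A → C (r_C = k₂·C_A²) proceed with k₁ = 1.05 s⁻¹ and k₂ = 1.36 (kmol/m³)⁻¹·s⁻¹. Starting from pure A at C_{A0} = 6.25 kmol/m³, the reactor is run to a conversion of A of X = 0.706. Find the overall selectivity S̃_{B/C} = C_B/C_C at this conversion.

0.209

C_A = C_{A0}(1−X) = 1.838 kmol/m³.
Along a PFR/batch, dC_B/dC_A = −r_B/(r_B+r_C) = −k₁/(k₁+k₂·C_A).
Integrating from C_{A0} to C_A: C_B = (1.05/1.36)·ln[(1.05+1.36·6.25)/(1.05+1.36·1.84)] = 0.7721·ln(9.550/3.549) = 0.7642 kmol/m³.
C_C = (C_{A0}−C_A)−C_B = 3.648 kmol/m³; S̃_{B/C} = 0.7642/3.648 = 0.209.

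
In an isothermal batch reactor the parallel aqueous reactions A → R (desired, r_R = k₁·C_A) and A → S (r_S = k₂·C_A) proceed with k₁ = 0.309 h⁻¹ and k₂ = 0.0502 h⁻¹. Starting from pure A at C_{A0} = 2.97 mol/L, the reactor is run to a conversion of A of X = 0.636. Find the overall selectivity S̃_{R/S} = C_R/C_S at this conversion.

C_A = C_{A0}(1−X) = 1.081 mol/L.
Both paths are first order in A, so the instantaneous fraction to R is constant: dC_R/d(−C_A) = k₁/(k₁+k₂) = 0.8602.
C_R = 0.8602·(C_{A0}−C_A) = 0.8602×1.889 = 1.62 mol/L.
C_S = (C_{A0}−C_A)−C_R = 0.2640 mol/L; S̃_{R/S} = 1.625/0.2640 = 6.16.

6.16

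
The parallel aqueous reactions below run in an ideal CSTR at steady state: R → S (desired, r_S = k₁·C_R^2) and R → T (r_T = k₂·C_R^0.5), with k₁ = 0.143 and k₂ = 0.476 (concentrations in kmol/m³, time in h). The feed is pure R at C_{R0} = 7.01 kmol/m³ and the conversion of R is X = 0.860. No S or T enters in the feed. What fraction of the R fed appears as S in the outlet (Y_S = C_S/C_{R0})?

Exit C_R = C_{R0}(1−X) = 7.01×0.140 = 0.9814 kmol/m³.
A CSTR operates uniformly at the exit composition, giving r_S = 0.1377 and r_T = 0.4716 (each k·C_R^n at C_R = 0.9814).
Fraction of consumed R going to S: r_S/(r_S+r_T) = 0.2261.
C_S = 0.2261·C_{R0}·X = 0.2261×7.01×0.860 = 1.36 kmol/m³; Y_S = C_S/C_{R0} = 0.194.

0.194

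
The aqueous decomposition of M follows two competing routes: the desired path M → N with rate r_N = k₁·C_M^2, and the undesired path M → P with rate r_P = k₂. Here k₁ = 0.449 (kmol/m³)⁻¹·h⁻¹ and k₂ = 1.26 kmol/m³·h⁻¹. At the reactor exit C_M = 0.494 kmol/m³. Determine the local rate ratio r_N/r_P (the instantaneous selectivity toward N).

S_{N/P} = r_N/r_P = (k₁·C_M^2)/(k₂) = (k₁/k₂)·C_M^2.
= (0.449×0.4940^2) / (1.26) = 0.1096/1.260 = 0.0870.
Since the desired path is higher order in M, keeping C_M high (PFR or concentrated feed) favours N.

0.0870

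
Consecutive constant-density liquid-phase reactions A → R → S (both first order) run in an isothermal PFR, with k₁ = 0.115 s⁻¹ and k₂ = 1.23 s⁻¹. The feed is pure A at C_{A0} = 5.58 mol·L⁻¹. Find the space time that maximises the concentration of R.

2.13 s

Setting dC_R/dτ = 0 gives τ_opt = ln(k₂/k₁)/(k₂−k₁).
= ln(1.23/0.115)/(1.23−0.115) = ln(10.70)/1.115 = 2.370/1.115 = 2.13 s.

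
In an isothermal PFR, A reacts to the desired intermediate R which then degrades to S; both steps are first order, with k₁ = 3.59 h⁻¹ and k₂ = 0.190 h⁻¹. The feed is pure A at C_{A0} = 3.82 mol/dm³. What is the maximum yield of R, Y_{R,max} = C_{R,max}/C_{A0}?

0.849

At the optimum, C_{R,max}/C_{A0} = (k₁/k₂)^[k₂/(k₂−k₁)].
= (3.59/0.190)^(0.190/(0.190−3.59)) = (18.89)^(-0.05588) = 0.8485.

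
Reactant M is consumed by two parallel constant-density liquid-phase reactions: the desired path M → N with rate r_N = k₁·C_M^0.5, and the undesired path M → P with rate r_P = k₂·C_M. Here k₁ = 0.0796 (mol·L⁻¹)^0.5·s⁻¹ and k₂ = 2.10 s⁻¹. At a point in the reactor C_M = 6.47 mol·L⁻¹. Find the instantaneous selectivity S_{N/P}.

S_{N/P} = r_N/r_P = (k₁·C_M^0.5)/(k₂·C_M) = (k₁/k₂)·C_M^-0.5.
= (0.0796×6.470^0.5) / (2.10×6.470) = 0.2025/13.59 = 0.0149.

0.0149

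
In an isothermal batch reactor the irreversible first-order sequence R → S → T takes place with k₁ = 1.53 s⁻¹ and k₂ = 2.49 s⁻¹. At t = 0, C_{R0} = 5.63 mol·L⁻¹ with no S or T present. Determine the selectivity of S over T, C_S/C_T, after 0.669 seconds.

The intermediate concentration in a first-order A→B→C sequence is C_S = k₁C_{R0}(e^(−k₁t) − e^(−k₂t))/(k₂−k₁).
e^(−k₁t) = e^(−1.53×0.669) = e^(−1.024) = 0.3593; e^(−k₂t) = e^(−1.666) = 0.1890.
C_S = 1.53×5.63/(2.49−1.53) × (0.3593−0.1890) = 8.973×0.1703 = 1.528 mol·L⁻¹.
C_R = C_{R0}e^(−k₁t) = 2.023 mol·L⁻¹, so C_T = C_{R0}−C_R−C_S = 2.079 mol·L⁻¹; C_S/C_T = 0.735.

0.735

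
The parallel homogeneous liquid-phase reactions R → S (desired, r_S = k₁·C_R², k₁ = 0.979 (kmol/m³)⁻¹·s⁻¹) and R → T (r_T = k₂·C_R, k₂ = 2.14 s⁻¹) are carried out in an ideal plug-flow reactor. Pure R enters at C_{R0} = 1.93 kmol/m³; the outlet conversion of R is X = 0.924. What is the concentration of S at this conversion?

C_R = C_{R0}(1−X) = 0.1467 kmol/m³.
Along a PFR/batch, dC_T/dC_R = −r_T/(r_S+r_T) = −k₂/(k₂+k₁·C_R).
Integrating from C_{R0} to C_R: C_T = (2.14/0.979)·ln[(2.14+0.979·1.93)/(2.14+0.979·0.147)] = 2.186·ln(4.029/2.284) = 1.241 kmol/m³.
Then C_S = (C_{R0}−C_R) − C_T = 1.783 − 1.241 = 0.5420 kmol/m³.

0.542 kmol/m³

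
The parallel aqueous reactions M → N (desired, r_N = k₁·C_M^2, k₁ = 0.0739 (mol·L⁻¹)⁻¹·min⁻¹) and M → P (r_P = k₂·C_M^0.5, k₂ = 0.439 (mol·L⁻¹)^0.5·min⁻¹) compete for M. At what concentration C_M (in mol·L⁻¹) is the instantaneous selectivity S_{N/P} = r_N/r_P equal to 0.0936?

S_{N/P} = (k₁/k₂)·C_M^1.5 ⇒ C_M = (S·k₂/k₁)^(1/1.5).
= (0.0936×0.439/0.0739)^(0.6667) = (0.5560)^(0.6667) = 0.676 mol·L⁻¹.

0.676 mol·L⁻¹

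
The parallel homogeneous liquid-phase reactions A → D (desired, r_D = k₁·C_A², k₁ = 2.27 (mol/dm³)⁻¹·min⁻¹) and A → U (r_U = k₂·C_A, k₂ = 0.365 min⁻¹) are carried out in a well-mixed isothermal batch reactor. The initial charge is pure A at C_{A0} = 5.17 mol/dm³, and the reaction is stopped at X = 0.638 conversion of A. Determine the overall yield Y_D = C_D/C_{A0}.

C_A = C_{A0}(1−X) = 1.872 mol/dm³.
Along a PFR/batch, dC_U/dC_A = −r_U/(r_D+r_U) = −k₂/(k₂+k₁·C_A).
Integrating from C_{A0} to C_A: C_U = (0.365/2.27)·ln[(0.365+2.27·5.17)/(0.365+2.27·1.87)] = 0.1608·ln(12.10/4.613) = 0.1551 mol/dm³.
Then C_D = (C_{A0}−C_A) − C_U = 3.298 − 0.1551 = 3.143 mol/dm³.
Y_D = C_D/C_{A0} = 3.143/5.17 = 0.608.

0.608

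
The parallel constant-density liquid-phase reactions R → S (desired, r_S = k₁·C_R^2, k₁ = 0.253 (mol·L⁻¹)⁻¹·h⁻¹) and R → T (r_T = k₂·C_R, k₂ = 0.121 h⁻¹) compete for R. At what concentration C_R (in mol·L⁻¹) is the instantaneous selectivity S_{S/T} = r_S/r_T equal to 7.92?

S_{S/T} = (k₁/k₂)·C_R ⇒ C_R = S·k₂/k₁.
= 7.92×0.121/0.253 = 3.79 mol·L⁻¹.

3.79 mol·L⁻¹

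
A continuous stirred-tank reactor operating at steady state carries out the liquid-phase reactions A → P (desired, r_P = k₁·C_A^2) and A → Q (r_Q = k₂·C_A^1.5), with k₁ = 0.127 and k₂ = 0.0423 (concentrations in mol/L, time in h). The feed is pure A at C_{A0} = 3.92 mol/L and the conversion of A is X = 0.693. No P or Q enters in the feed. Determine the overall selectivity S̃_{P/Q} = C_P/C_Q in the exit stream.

3.29

Exit C_A = C_{A0}(1−X) = 3.92×0.307 = 1.203 mol/L.
In a CSTR the entire volume is at exit conditions, so r_P = 0.127×1.203^2 = 0.1839 and r_Q = 0.0423×1.203^1.5 = 0.05584.
Overall selectivity = C_P/C_Q = r_Pτ/(r_Qτ) = r_P/r_Q = 3.29.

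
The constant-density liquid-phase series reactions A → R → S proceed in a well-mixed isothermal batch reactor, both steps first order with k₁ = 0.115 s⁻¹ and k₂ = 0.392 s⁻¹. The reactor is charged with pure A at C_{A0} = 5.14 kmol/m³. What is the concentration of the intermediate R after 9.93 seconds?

0.638 kmol/m³

The intermediate concentration in a first-order A→B→C sequence is C_R = k₁C_{A0}(e^(−k₁t) − e^(−k₂t))/(k₂−k₁).
e^(−k₁t) = e^(−0.115×9.93) = e^(−1.142) = 0.3192; e^(−k₂t) = e^(−3.893) = 0.02039.
C_R = 0.115×5.14/(0.392−0.115) × (0.3192−0.02039) = 2.134×0.2988 = 0.6376 kmol/m³.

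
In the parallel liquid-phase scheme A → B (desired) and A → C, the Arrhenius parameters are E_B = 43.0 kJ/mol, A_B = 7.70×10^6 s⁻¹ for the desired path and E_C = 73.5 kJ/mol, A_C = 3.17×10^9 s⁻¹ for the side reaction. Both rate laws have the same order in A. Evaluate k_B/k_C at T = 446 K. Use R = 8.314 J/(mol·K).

Since both paths have the same order in A, the concentration cancels and S_{B/C} = k_B/k_C = (A_B/A_C)·exp[(E_C−E_B)/(RT)].
(E_C−E_B)/(RT) = (73.5−43.0)×10³/(8.314×446) = 30500/3708 = 8.225.
k_B/k_C = (7.70×10^6/3.17×10^9)·exp(8.225) = 0.002429 × 3734 = 9.07.
Since E_B < E_C, lowering the temperature improves selectivity toward B.

9.07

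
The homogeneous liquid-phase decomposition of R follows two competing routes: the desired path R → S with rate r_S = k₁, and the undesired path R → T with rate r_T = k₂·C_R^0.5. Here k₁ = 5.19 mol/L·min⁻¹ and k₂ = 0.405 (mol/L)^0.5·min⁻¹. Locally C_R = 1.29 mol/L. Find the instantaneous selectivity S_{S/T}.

S_{S/T} = r_S/r_T = (k₁)/(k₂·C_R^0.5) = (k₁/k₂)·C_R^-0.5.
= (5.19) / (0.405×1.290^0.5) = 5.190/0.4600 = 11.3.
The undesired path is higher order in R, so low C_R (CSTR or dilute feed) favours S.

11.3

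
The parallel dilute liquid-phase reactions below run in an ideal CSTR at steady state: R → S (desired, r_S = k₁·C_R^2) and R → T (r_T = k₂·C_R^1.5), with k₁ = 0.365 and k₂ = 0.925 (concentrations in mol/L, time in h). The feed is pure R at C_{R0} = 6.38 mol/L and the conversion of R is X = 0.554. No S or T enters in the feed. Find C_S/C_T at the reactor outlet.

0.666

Exit C_R = C_{R0}(1−X) = 6.38×0.446 = 2.845 mol/L.
A CSTR operates uniformly at the exit composition, giving r_S = 2.955 and r_T = 4.440 (each k·C_R^n at C_R = 2.845).
Overall selectivity = C_S/C_T = r_Sτ/(r_Tτ) = r_S/r_T = 0.666.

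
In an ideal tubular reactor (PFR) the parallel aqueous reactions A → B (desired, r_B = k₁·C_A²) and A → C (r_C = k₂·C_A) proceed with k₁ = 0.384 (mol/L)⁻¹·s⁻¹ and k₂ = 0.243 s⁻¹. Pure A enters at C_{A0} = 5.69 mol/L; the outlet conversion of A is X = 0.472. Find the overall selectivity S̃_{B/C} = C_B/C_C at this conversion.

C_A = C_{A0}(1−X) = 3.004 mol/L.
Along a PFR/batch, dC_C/dC_A = −r_C/(r_B+r_C) = −k₂/(k₂+k₁·C_A).
Integrating from C_{A0} to C_A: C_C = (0.243/0.384)·ln[(0.243+0.384·5.69)/(0.243+0.384·3.00)] = 0.6328·ln(2.428/1.397) = 0.3499 mol/L.
Then C_B = (C_{A0}−C_A) − C_C = 2.686 − 0.3499 = 2.336 mol/L.
S̃_{B/C} = C_B/C_C = 2.336/0.3499 = 6.68.

6.68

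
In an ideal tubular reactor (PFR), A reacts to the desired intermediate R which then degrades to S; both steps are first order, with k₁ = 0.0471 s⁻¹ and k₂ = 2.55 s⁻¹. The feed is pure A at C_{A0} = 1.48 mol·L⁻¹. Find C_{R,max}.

For a first-order series the maximum intermediate yield is C_{R,max}/C_{A0} = (k₁/k₂)^[k₂/(k₂−k₁)].
= (0.0471/2.55)^(2.55/(2.55−0.0471)) = (0.01847)^(1.019) = 0.01713.
C_{R,max} = 0.01713×1.48 = 0.0254 mol·L⁻¹.

0.0254 mol·L⁻¹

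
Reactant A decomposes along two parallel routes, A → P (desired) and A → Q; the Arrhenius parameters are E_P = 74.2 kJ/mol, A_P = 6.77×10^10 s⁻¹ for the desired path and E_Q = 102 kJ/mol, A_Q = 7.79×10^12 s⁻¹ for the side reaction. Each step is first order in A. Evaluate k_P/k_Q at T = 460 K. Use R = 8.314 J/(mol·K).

Since both paths have the same order in A, the concentration cancels and S_{P/Q} = k_P/k_Q = (A_P/A_Q)·exp[(E_Q−E_P)/(RT)].
(E_Q−E_P)/(RT) = (102−74.2)×10³/(8.314×460) = 27800/3824 = 7.269.
k_P/k_Q = (6.77×10^10/7.79×10^12)·exp(7.269) = 0.008691 × 1435 = 12.5.
Since E_P < E_Q, lowering the temperature improves selectivity toward P.

12.5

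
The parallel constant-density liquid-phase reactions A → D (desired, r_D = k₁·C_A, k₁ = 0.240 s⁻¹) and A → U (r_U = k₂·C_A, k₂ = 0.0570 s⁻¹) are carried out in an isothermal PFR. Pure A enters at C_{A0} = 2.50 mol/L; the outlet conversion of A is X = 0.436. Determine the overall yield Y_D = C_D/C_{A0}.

0.352

C_A = C_{A0}(1−X) = 1.410 mol/L.
Both paths are first order in A, so the instantaneous fraction to D is constant: dC_D/d(−C_A) = k₁/(k₁+k₂) = 0.8081.
C_D = 0.8081·(C_{A0}−C_A) = 0.8081×1.090 = 0.881 mol/L.
Y_D = C_D/C_{A0} = 0.8808/2.50 = 0.352.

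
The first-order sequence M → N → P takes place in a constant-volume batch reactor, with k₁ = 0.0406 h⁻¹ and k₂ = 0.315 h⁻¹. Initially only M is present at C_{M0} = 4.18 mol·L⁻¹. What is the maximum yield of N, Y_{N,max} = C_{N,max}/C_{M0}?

For a first-order series the maximum intermediate yield is C_{N,max}/C_{M0} = (k₁/k₂)^[k₂/(k₂−k₁)].
= (0.0406/0.315)^(0.315/(0.315−0.0406)) = (0.1289)^(1.148) = 0.09518.

0.0952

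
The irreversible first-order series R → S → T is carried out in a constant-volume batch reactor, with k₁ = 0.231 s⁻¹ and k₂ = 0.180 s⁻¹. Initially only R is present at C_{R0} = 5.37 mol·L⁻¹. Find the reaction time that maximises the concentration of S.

4.89 s

Setting dC_S/dt = 0 gives t_opt = ln(k₂/k₁)/(k₂−k₁).
= ln(0.180/0.231)/(0.180−0.231) = ln(0.7792)/-0.05100 = -0.2495/-0.05100 = 4.89 s.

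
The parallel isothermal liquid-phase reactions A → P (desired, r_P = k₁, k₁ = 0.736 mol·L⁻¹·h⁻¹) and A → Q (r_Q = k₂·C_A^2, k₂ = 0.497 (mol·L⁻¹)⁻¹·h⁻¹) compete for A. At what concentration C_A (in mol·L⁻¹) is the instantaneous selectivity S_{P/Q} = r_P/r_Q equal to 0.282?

2.29 mol·L⁻¹

S_{P/Q} = (k₁/k₂)·C_A^-2 ⇒ C_A = (S·k₂/k₁)^(-0.5).
= (0.282×0.497/0.736)^(-0.5) = (0.1904)^(-0.5) = 2.29 mol·L⁻¹.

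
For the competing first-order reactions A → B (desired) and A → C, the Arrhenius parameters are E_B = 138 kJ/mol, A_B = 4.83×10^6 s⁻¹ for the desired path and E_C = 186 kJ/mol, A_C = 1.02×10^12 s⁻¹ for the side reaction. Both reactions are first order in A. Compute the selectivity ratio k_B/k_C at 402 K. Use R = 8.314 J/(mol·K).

8.18

With equal orders, S_{B/C} = k_B/k_C = (A_B/A_C)·exp[(E_C−E_B)/(RT)].
(E_C−E_B)/(RT) = (186−138)×10³/(8.314×402) = 48000/3342 = 14.36.
k_B/k_C = (4.83×10^6/1.02×10^12)·exp(14.36) = 4.735×10^-6 × 1.727×10^6 = 8.18.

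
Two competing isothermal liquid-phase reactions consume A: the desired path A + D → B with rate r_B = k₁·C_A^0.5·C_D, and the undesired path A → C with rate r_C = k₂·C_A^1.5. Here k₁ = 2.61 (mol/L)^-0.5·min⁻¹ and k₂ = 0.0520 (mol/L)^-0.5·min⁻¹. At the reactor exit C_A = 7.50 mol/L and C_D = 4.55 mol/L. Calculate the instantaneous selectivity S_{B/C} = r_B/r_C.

S_{B/C} = r_B/r_C = (k₁·C_A^0.5·C_D)/(k₂·C_A^1.5) = (k₁/k₂)·C_A⁻¹·C_D.
= (2.61×7.500^0.5×4.550) / (0.0520×7.500^1.5) = 32.52/1.068 = 30.4.
The undesired path is higher order in A, so low C_A (CSTR or dilute feed) favours B.

30.4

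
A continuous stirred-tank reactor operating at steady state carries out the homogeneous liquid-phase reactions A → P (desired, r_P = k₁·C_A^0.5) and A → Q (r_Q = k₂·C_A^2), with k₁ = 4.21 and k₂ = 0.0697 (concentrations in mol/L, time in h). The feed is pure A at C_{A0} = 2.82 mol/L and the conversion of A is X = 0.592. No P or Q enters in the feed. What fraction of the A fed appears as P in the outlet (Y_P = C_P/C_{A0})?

0.580

Exit C_A = C_{A0}(1−X) = 2.82×0.408 = 1.151 mol/L.
A CSTR operates uniformly at the exit composition, giving r_P = 4.516 and r_Q = 0.09227 (each k·C_A^n at C_A = 1.151).
Fraction of consumed A going to P: r_P/(r_P+r_Q) = 0.9800.
C_P = 0.9800·C_{A0}·X = 0.9800×2.82×0.592 = 1.64 mol/L; Y_P = C_P/C_{A0} = 0.580.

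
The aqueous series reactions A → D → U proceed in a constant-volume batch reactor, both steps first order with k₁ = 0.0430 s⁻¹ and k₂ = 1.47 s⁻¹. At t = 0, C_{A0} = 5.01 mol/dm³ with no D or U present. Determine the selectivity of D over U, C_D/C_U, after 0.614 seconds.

1.92

Solving the coupled first-order balances gives C_D(t) = [k₁/(k₂−k₁)]·C_{A0}·(e^(−k₁t) − e^(−k₂t)).
e^(−k₁t) = e^(−0.0430×0.614) = e^(−0.02640) = 0.9739; e^(−k₂t) = e^(−0.9026) = 0.4055.
C_D = 0.0430×5.01/(1.47−0.0430) × (0.9739−0.4055) = 0.1510×0.5684 = 0.08581 mol/dm³.
C_A = C_{A0}e^(−k₁t) = 4.879 mol/dm³, so C_U = C_{A0}−C_A−C_D = 0.04473 mol/dm³; C_D/C_U = 1.92.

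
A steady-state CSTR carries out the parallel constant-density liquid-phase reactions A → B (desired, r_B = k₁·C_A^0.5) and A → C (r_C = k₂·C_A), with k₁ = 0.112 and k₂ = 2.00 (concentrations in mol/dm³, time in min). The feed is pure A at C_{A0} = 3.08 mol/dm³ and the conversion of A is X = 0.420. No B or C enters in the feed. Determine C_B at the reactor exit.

Exit C_A = C_{A0}(1−X) = 3.08×0.580 = 1.786 mol/dm³.
Rates in a CSTR are evaluated at the outlet concentration: r_B = 0.112×1.786^0.5 = 0.1497, r_C = 2.00×1.786 = 3.573.
Fraction of consumed A going to B: r_B/(r_B+r_C) = 0.04021.
C_B = 0.04021·C_{A0}·X = 0.04021×3.08×0.420 = 0.0520 mol/dm³.

0.0520 mol/dm³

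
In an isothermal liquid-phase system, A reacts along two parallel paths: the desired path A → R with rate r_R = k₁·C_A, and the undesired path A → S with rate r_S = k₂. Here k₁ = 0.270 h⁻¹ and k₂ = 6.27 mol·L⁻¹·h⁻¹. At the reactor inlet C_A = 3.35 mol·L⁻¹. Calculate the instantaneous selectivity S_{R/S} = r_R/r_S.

0.144

S_{R/S} = r_R/r_S = (k₁·C_A)/(k₂) = (k₁/k₂)·C_A.
= (0.270×3.350) / (6.27) = 0.9045/6.270 = 0.144.
Since the desired path is higher order in A, keeping C_A high (PFR or concentrated feed) favours R.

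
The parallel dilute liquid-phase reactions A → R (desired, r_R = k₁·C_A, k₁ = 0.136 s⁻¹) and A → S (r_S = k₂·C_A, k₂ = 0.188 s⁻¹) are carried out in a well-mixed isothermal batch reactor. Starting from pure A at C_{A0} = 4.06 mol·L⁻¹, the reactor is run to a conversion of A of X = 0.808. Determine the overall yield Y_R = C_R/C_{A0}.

0.339

C_A = C_{A0}(1−X) = 0.7795 mol·L⁻¹.
Both paths are first order in A, so the instantaneous fraction to R is constant: dC_R/d(−C_A) = k₁/(k₁+k₂) = 0.4198.
C_R = 0.4198·(C_{A0}−C_A) = 0.4198×3.280 = 1.38 mol·L⁻¹.
Y_R = C_R/C_{A0} = 1.377/4.06 = 0.339.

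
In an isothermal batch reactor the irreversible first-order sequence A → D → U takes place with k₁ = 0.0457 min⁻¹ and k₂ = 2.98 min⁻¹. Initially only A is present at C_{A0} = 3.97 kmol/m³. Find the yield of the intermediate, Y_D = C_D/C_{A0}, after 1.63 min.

0.0143

The intermediate concentration in a first-order A→B→C sequence is C_D = k₁C_{A0}(e^(−k₁t) − e^(−k₂t))/(k₂−k₁).
e^(−k₁t) = e^(−0.0457×1.63) = e^(−0.07449) = 0.9282; e^(−k₂t) = e^(−4.857) = 0.007771.
C_D = 0.0457×3.97/(2.98−0.0457) × (0.9282−0.007771) = 0.06183×0.9204 = 0.05691 kmol/m³.
Y_D = C_D/C_{A0} = 0.05691/3.97 = 0.0143.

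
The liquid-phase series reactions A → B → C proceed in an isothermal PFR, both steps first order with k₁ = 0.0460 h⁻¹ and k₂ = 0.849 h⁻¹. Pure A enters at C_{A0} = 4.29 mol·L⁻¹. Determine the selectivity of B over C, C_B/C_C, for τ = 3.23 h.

0.495

For first-order series with pure A initially, C_B(τ) = k₁C_{A0}/(k₂−k₁)·(e^(−k₁τ) − e^(−k₂τ)).
e^(−k₁τ) = e^(−0.0460×3.23) = e^(−0.1486) = 0.8619; e^(−k₂τ) = e^(−2.742) = 0.06442.
C_B = 0.0460×4.29/(0.849−0.0460) × (0.8619−0.06442) = 0.2458×0.7975 = 0.1960 mol·L⁻¹.
C_A = C_{A0}e^(−k₁τ) = 3.698 mol·L⁻¹, so C_C = C_{A0}−C_A−C_B = 0.3963 mol·L⁻¹; C_B/C_C = 0.495.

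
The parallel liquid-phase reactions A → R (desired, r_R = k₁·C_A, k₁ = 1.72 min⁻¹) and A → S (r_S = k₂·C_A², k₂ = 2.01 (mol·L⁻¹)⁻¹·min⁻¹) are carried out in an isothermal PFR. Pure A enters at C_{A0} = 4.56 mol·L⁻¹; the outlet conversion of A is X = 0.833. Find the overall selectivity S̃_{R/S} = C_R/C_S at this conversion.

C_A = C_{A0}(1−X) = 0.7615 mol·L⁻¹.
Along a PFR/batch, dC_R/dC_A = −r_R/(r_R+r_S) = −k₁/(k₁+k₂·C_A).
Integrating from C_{A0} to C_A: C_R = (1.72/2.01)·ln[(1.72+2.01·4.56)/(1.72+2.01·0.762)] = 0.8557·ln(10.89/3.251) = 1.034 mol·L⁻¹.
C_S = (C_{A0}−C_A)−C_R = 2.764 mol·L⁻¹; S̃_{R/S} = 1.034/2.764 = 0.374.

0.374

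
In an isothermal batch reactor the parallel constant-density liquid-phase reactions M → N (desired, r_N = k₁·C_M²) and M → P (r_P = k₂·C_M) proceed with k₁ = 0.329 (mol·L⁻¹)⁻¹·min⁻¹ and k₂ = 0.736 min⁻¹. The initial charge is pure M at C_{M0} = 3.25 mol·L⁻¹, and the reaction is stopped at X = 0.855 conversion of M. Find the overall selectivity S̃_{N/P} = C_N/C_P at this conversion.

0.759

C_M = C_{M0}(1−X) = 0.4713 mol·L⁻¹.
Along a PFR/batch, dC_P/dC_M = −r_P/(r_N+r_P) = −k₂/(k₂+k₁·C_M).
Integrating from C_{M0} to C_M: C_P = (0.736/0.329)·ln[(0.736+0.329·3.25)/(0.736+0.329·0.471)] = 2.237·ln(1.805/0.8910) = 1.580 mol·L⁻¹.
Then C_N = (C_{M0}−C_M) − C_P = 2.779 − 1.580 = 1.199 mol·L⁻¹.
S̃_{N/P} = C_N/C_P = 1.199/1.580 = 0.759.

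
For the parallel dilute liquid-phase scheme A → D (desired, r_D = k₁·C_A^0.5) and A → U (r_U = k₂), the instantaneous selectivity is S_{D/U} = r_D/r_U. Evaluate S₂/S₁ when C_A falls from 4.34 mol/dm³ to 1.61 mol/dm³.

0.609

S_{D/U} = (k₁/k₂)·C_A^0.5, so S₂/S₁ = (C_{A,2}/C_{A,1})^0.5.
= (1.61/4.34)^0.5 = (0.3710)^0.5 = 0.609.
Selectivity toward D falls as C_A falls — high-concentration operation is favoured.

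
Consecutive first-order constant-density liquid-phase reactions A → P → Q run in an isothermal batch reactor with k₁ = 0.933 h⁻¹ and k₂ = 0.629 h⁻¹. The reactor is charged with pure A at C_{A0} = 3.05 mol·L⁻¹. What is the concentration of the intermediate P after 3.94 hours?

0.548 mol·L⁻¹

For first-order series with pure A initially, C_P(t) = k₁C_{A0}/(k₂−k₁)·(e^(−k₁t) − e^(−k₂t)).
e^(−k₁t) = e^(−0.933×3.94) = e^(−3.676) = 0.02532; e^(−k₂t) = e^(−2.478) = 0.08389.
C_P = 0.933×3.05/(0.629−0.933) × (0.02532−0.08389) = (-9.361)×(-0.05857) = 0.5482 mol·L⁻¹.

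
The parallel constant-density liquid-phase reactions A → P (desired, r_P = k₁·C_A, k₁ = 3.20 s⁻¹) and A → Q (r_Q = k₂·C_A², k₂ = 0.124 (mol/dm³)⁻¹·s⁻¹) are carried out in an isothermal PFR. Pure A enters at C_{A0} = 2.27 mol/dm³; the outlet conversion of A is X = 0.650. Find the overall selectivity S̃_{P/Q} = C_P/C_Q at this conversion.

16.9

C_A = C_{A0}(1−X) = 0.7945 mol/dm³.
Along a PFR/batch, dC_P/dC_A = −r_P/(r_P+r_Q) = −k₁/(k₁+k₂·C_A).
Integrating from C_{A0} to C_A: C_P = (3.20/0.124)·ln[(3.20+0.124·2.27)/(3.20+0.124·0.794)] = 25.81·ln(3.481/3.299) = 1.393 mol/dm³.
C_Q = (C_{A0}−C_A)−C_P = 0.08236 mol/dm³; S̃_{P/Q} = 1.393/0.08236 = 16.9.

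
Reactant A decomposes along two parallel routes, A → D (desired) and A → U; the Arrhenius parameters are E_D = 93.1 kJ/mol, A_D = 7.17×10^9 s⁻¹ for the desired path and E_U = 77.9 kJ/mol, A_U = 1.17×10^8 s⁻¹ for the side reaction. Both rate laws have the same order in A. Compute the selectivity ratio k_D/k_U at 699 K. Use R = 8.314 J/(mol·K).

Since both paths have the same order in A, the concentration cancels and S_{D/U} = k_D/k_U = (A_D/A_U)·exp[(E_U−E_D)/(RT)].
(E_U−E_D)/(RT) = (77.9−93.1)×10³/(8.314×699) = -15200/5811 = -2.616.
k_D/k_U = (7.17×10^9/1.17×10^8)·exp(-2.616) = 61.28 × 0.07313 = 4.48.
Since E_D > E_U, raising the temperature improves selectivity toward D.

4.48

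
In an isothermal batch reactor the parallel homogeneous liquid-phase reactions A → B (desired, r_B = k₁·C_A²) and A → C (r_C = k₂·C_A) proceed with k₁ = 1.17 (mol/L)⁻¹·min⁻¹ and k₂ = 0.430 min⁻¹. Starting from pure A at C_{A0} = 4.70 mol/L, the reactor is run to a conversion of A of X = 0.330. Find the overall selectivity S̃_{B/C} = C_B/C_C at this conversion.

C_A = C_{A0}(1−X) = 3.149 mol/L.
Along a PFR/batch, dC_C/dC_A = −r_C/(r_B+r_C) = −k₂/(k₂+k₁·C_A).
Integrating from C_{A0} to C_A: C_C = (0.430/1.17)·ln[(0.430+1.17·4.70)/(0.430+1.17·3.15)] = 0.3675·ln(5.929/4.114) = 0.1343 mol/L.
Then C_B = (C_{A0}−C_A) − C_C = 1.551 − 0.1343 = 1.417 mol/L.
S̃_{B/C} = C_B/C_C = 1.417/0.1343 = 10.6.

10.6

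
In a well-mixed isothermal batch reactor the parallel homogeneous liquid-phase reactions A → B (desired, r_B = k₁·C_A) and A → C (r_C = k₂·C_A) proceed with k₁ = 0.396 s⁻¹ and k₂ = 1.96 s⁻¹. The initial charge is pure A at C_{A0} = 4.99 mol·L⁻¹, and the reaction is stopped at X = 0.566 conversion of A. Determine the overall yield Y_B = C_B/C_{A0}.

C_A = C_{A0}(1−X) = 2.166 mol·L⁻¹.
Both paths are first order in A, so the instantaneous fraction to B is constant: dC_B/d(−C_A) = k₁/(k₁+k₂) = 0.1681.
C_B = 0.1681·(C_{A0}−C_A) = 0.1681×2.824 = 0.475 mol·L⁻¹.
Y_B = C_B/C_{A0} = 0.4747/4.99 = 0.0951.

0.0951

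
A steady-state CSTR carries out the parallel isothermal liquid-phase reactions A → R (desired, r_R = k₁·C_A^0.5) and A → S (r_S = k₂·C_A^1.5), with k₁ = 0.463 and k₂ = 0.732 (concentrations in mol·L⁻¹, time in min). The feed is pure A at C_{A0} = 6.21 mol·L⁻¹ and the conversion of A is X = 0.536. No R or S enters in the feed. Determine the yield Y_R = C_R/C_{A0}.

Exit C_A = C_{A0}(1−X) = 6.21×0.464 = 2.881 mol·L⁻¹.
Rates in a CSTR are evaluated at the outlet concentration: r_R = 0.463×2.881^0.5 = 0.7859, r_S = 0.732×2.881^1.5 = 3.580.
Fraction of consumed A going to R: r_R/(r_R+r_S) = 0.1800.
C_R = 0.1800·C_{A0}·X = 0.1800×6.21×0.536 = 0.599 mol·L⁻¹; Y_R = C_R/C_{A0} = 0.0965.

0.0965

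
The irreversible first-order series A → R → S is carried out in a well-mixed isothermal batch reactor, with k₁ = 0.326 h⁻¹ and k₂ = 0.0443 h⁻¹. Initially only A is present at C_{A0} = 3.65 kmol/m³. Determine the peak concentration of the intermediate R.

Evaluating C_R at t_opt = ln(k₂/k₁)/(k₂−k₁) gives C_{R,max}/C_{A0} = (k₁/k₂)^[k₂/(k₂−k₁)].
= (0.326/0.0443)^(0.0443/(0.0443−0.326)) = (7.359)^(-0.1573) = 0.7306.
C_{R,max} = 0.7306×3.65 = 2.67 kmol/m³.

2.67 kmol/m³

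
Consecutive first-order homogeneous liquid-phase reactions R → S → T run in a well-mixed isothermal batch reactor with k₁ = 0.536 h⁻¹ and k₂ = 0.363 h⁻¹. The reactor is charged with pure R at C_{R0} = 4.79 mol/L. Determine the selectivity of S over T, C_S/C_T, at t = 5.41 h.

Solving the coupled first-order balances gives C_S(t) = [k₁/(k₂−k₁)]·C_{R0}·(e^(−k₁t) − e^(−k₂t)).
e^(−k₁t) = e^(−0.536×5.41) = e^(−2.900) = 0.05504; e^(−k₂t) = e^(−1.964) = 0.1403.
C_S = 0.536×4.79/(0.363−0.536) × (0.05504−0.1403) = (-14.84)×(-0.08528) = 1.266 mol/L.
C_R = C_{R0}e^(−k₁t) = 0.2636 mol/L, so C_T = C_{R0}−C_R−C_S = 3.261 mol/L; C_S/C_T = 0.388.

0.388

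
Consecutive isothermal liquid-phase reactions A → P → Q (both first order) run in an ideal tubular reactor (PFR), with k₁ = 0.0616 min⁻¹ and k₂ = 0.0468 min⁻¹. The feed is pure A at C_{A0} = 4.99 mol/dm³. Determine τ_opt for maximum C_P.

18.6 min

For first-order series the maximum of C_P occurs at τ_opt = ln(k₂/k₁)/(k₂−k₁).
= ln(0.0468/0.0616)/(0.0468−0.0616) = ln(0.7597)/-0.01480 = -0.2748/-0.01480 = 18.6 min.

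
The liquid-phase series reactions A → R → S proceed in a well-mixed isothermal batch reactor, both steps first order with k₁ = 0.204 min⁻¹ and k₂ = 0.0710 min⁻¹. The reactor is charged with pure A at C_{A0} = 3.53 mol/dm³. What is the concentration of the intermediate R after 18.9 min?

Solving the coupled first-order balances gives C_R(t) = [k₁/(k₂−k₁)]·C_{A0}·(e^(−k₁t) − e^(−k₂t)).
e^(−k₁t) = e^(−0.204×18.9) = e^(−3.856) = 0.02116; e^(−k₂t) = e^(−1.342) = 0.2613.
C_R = 0.204×3.53/(0.0710−0.204) × (0.02116−0.2613) = (-5.414)×(-0.2402) = 1.300 mol/dm³.

1.30 mol/dm³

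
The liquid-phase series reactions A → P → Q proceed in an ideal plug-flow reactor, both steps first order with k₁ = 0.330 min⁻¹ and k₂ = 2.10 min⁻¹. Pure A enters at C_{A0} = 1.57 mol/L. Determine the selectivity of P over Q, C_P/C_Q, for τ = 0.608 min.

The intermediate concentration in a first-order A→B→C sequence is C_P = k₁C_{A0}(e^(−k₁τ) − e^(−k₂τ))/(k₂−k₁).
e^(−k₁τ) = e^(−0.330×0.608) = e^(−0.2006) = 0.8182; e^(−k₂τ) = e^(−1.277) = 0.2789.
C_P = 0.330×1.57/(2.10−0.330) × (0.8182−0.2789) = 0.2927×0.5393 = 0.1579 mol/L.
C_A = C_{A0}e^(−k₁τ) = 1.285 mol/L, so C_Q = C_{A0}−C_A−C_P = 0.1276 mol/L; C_P/C_Q = 1.24.

1.24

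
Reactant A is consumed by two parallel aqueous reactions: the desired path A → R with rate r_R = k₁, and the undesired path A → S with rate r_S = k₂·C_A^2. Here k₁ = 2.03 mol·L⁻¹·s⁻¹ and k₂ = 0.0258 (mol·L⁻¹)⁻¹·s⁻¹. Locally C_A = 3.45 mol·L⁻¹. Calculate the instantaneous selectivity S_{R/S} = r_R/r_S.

6.61

S_{R/S} = r_R/r_S = (k₁)/(k₂·C_A^2) = (k₁/k₂)·C_A^-2.
= (2.03) / (0.0258×3.450^2) = 2.030/0.3071 = 6.61.
The undesired path is higher order in A, so low C_A (CSTR or dilute feed) favours R.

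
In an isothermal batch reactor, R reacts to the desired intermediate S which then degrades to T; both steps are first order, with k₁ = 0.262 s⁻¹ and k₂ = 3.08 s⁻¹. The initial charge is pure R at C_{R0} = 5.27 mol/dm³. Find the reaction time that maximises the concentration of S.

0.874 s

For first-order series the maximum of C_S occurs at t_opt = ln(k₂/k₁)/(k₂−k₁).
= ln(3.08/0.262)/(3.08−0.262) = ln(11.76)/2.818 = 2.464/2.818 = 0.874 s.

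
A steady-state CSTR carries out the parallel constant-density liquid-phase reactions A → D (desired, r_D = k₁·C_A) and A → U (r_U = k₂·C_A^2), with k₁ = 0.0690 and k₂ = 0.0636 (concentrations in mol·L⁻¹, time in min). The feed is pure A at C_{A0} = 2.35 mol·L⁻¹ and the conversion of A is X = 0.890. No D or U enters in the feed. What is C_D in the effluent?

1.69 mol·L⁻¹

Exit C_A = C_{A0}(1−X) = 2.35×0.110 = 0.2585 mol·L⁻¹.
In a CSTR the entire volume is at exit conditions, so r_D = 0.0690×0.2585 = 0.01784 and r_U = 0.0636×0.2585^2 = 0.004250.
Fraction of consumed A going to D: r_D/(r_D+r_U) = 0.8076.
C_D = 0.8076·C_{A0}·X = 0.8076×2.35×0.890 = 1.69 mol·L⁻¹.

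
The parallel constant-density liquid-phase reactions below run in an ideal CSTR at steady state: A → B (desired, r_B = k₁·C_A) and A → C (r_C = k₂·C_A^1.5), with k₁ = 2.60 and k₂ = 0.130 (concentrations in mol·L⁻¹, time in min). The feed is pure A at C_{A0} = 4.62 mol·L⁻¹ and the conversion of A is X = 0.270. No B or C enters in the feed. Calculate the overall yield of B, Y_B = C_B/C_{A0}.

0.247

Exit C_A = C_{A0}(1−X) = 4.62×0.730 = 3.373 mol·L⁻¹.
Rates in a CSTR are evaluated at the outlet concentration: r_B = 2.60×3.373 = 8.769, r_C = 0.130×3.373^1.5 = 0.8052.
Fraction of consumed A going to B: r_B/(r_B+r_C) = 0.9159.
C_B = 0.9159·C_{A0}·X = 0.9159×4.62×0.270 = 1.14 mol·L⁻¹; Y_B = C_B/C_{A0} = 0.247.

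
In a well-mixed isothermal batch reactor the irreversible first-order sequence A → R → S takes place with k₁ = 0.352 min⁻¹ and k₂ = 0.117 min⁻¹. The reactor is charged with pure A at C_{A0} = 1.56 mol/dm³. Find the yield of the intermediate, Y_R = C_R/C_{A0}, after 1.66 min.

0.398

The intermediate concentration in a first-order A→B→C sequence is C_R = k₁C_{A0}(e^(−k₁t) − e^(−k₂t))/(k₂−k₁).
e^(−k₁t) = e^(−0.352×1.66) = e^(−0.5843) = 0.5575; e^(−k₂t) = e^(−0.1942) = 0.8235.
C_R = 0.352×1.56/(0.117−0.352) × (0.5575−0.8235) = (-2.337)×(-0.2660) = 0.6215 mol/dm³.
Y_R = C_R/C_{A0} = 0.6215/1.56 = 0.398.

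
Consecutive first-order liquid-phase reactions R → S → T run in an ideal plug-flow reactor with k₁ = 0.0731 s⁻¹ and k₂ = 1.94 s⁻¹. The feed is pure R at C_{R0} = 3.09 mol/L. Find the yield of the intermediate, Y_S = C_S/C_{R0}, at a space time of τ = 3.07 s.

The intermediate concentration in a first-order A→B→C sequence is C_S = k₁C_{R0}(e^(−k₁τ) − e^(−k₂τ))/(k₂−k₁).
e^(−k₁τ) = e^(−0.0731×3.07) = e^(−0.2244) = 0.7990; e^(−k₂τ) = e^(−5.956) = 0.002591.
C_S = 0.0731×3.09/(1.94−0.0731) × (0.7990−0.002591) = 0.1210×0.7964 = 0.09636 mol/L.
Y_S = C_S/C_{R0} = 0.09636/3.09 = 0.0312.

0.0312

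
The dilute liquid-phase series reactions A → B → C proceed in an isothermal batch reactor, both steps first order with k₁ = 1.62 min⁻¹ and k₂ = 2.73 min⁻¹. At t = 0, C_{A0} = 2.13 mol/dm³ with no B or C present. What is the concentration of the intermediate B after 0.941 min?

0.439 mol/dm³

The intermediate concentration in a first-order A→B→C sequence is C_B = k₁C_{A0}(e^(−k₁t) − e^(−k₂t))/(k₂−k₁).
e^(−k₁t) = e^(−1.62×0.941) = e^(−1.524) = 0.2177; e^(−k₂t) = e^(−2.569) = 0.07662.
C_B = 1.62×2.13/(2.73−1.62) × (0.2177−0.07662) = 3.109×0.1411 = 0.4387 mol/dm³.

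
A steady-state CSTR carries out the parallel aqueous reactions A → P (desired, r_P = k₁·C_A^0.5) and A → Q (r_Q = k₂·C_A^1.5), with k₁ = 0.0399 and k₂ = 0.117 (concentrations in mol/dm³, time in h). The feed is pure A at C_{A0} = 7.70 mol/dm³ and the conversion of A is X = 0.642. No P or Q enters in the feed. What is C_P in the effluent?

0.544 mol/dm³

Exit C_A = C_{A0}(1−X) = 7.70×0.358 = 2.757 mol/dm³.
In a CSTR the entire volume is at exit conditions, so r_P = 0.0399×2.757^0.5 = 0.06625 and r_Q = 0.117×2.757^1.5 = 0.5355.
Fraction of consumed A going to P: r_P/(r_P+r_Q) = 0.1101.
C_P = 0.1101·C_{A0}·X = 0.1101×7.70×0.642 = 0.544 mol/dm³.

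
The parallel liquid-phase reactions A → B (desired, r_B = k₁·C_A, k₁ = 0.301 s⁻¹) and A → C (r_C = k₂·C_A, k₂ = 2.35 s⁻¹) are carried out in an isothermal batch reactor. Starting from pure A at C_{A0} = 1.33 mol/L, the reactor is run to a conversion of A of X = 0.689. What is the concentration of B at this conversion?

0.104 mol/L

C_A = C_{A0}(1−X) = 0.4136 mol/L.
Both paths are first order in A, so the instantaneous fraction to B is constant: dC_B/d(−C_A) = k₁/(k₁+k₂) = 0.1135.
C_B = 0.1135·(C_{A0}−C_A) = 0.1135×0.9164 = 0.104 mol/L.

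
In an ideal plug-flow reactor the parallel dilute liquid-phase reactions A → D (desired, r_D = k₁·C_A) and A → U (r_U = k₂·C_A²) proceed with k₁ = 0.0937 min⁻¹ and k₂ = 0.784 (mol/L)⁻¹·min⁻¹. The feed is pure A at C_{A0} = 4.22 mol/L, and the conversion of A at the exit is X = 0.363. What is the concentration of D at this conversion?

0.0520 mol/L

C_A = C_{A0}(1−X) = 2.688 mol/L.
Along a PFR/batch, dC_D/dC_A = −r_D/(r_D+r_U) = −k₁/(k₁+k₂·C_A).
Integrating from C_{A0} to C_A: C_D = (0.0937/0.784)·ln[(0.0937+0.784·4.22)/(0.0937+0.784·2.69)] = 0.1195·ln(3.402/2.201) = 0.05204 mol/L.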